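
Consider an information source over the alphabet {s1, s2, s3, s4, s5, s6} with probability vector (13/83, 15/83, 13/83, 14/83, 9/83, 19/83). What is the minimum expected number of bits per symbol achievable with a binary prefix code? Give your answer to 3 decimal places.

2.590 bits/symbol

Repeatedly combine the two least-probable nodes; the expected code length is the sum of the merged weights.
merge 9/83 + 13/83 → 22/83
merge 13/83 + 14/83 → 27/83
merge 15/83 + 19/83 → 34/83
merge 22/83 + 27/83 → 49/83
merge 34/83 + 49/83 → 1
L = 22/83 + 27/83 + 34/83 + 49/83 + 1 = 215/83 ≈ 2.590 bits/symbol.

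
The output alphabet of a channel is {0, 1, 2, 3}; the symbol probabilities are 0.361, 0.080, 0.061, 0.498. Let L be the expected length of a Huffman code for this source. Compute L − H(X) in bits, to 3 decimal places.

0.074 bits

Entropy H = −Σ p log₂ p ≈ 1.5692 bits.
Huffman merges: 61/1000+2/25→141/1000; 141/1000+361/1000→251/500; 249/500+251/500→1. L = 1643/1000 ≈ 1.6430.
L − H = 1.6430 − 1.5692 = 0.074 bits.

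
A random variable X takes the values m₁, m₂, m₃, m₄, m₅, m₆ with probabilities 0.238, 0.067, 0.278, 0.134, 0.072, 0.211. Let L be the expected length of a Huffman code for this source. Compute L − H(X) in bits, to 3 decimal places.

0.009 bits

Entropy H = −Σ p log₂ p ≈ 2.4031 bits.
Huffman merges: 67/1000+9/125→139/1000; 67/500+139/1000→273/1000; 211/1000+119/500→449/1000; 273/1000+139/500→551/1000; 449/1000+551/1000→1. L = 603/250 ≈ 2.4120.
L − H = 2.4120 − 2.4031 = 0.009 bits.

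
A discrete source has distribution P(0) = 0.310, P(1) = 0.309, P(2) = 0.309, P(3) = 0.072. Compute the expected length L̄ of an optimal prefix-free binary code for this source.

Repeatedly combine the two least-probable nodes; the expected code length is the sum of the merged weights.
merge 9/125 + 309/1000 → 381/1000
merge 309/1000 + 31/100 → 619/1000
merge 381/1000 + 619/1000 → 1
L = 381/1000 + 619/1000 + 1 = 2 bits/symbol.

2 bits/symbol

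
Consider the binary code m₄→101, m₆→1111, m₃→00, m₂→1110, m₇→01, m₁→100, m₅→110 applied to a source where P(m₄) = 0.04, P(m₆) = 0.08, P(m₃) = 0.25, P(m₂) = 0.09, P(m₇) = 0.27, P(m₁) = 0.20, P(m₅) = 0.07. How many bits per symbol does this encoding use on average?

2.65 bits/symbol

L̄ = Σ pᵢ·ℓᵢ = 0.04·3 + 0.08·4 + 0.25·2 + 0.09·4 + 0.27·2 + 0.20·3 + 0.07·3 = 2.65 bits/symbol.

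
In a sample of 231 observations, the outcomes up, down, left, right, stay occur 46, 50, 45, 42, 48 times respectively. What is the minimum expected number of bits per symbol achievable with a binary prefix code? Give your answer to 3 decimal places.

2.377 bits/symbol

Probabilities are the counts divided by 231.
Repeatedly combine the two least-probable nodes; the expected code length is the sum of the merged weights.
merge 2/11 + 15/77 → 29/77
merge 46/231 + 16/77 → 94/231
merge 50/231 + 29/77 → 137/231
merge 94/231 + 137/231 → 1
L = 29/77 + 94/231 + 137/231 + 1 = 183/77 ≈ 2.377 bits/symbol.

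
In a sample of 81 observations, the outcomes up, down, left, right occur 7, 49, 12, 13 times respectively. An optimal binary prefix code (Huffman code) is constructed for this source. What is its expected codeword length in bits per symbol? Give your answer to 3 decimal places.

1.630 bits/symbol

Probabilities are the counts divided by 81.
Repeatedly combine the two least-probable nodes; the expected code length is the sum of the merged weights.
merge 7/81 + 4/27 → 19/81
merge 13/81 + 19/81 → 32/81
merge 32/81 + 49/81 → 1
L = 19/81 + 32/81 + 1 = 44/27 ≈ 1.630 bits/symbol.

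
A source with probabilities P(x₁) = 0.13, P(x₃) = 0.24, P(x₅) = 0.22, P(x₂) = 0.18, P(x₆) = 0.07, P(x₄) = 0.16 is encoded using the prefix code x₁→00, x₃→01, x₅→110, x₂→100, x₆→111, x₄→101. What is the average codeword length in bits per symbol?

2.63 bits/symbol

L̄ = Σ pᵢ·ℓᵢ = 0.13·2 + 0.24·2 + 0.22·3 + 0.18·3 + 0.07·3 + 0.16·3 = 2.63 bits/symbol.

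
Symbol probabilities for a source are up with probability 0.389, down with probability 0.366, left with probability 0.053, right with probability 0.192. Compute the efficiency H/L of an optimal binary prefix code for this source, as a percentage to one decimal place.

93.9%

Entropy H = −Σ p log₂ p ≈ 1.7423 bits.
Huffman merges: 53/1000+24/125→49/200; 49/200+183/500→611/1000; 389/1000+611/1000→1. L = 232/125 ≈ 1.8560.
Efficiency = H/L = 1.7423/1.8560 = 93.9%.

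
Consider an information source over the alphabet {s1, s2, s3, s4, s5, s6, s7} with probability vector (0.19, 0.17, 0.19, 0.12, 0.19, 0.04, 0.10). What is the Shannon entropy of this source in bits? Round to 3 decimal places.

H = −Σ pᵢ log₂ pᵢ.
−0.19·log₂(0.19) = 0.4552
−0.17·log₂(0.17) = 0.4346
−0.19·log₂(0.19) = 0.4552
−0.12·log₂(0.12) = 0.3671
−0.19·log₂(0.19) = 0.4552
−0.04·log₂(0.04) = 0.1858
−0.10·log₂(0.10) = 0.3322
Sum ≈ 2.6853 → 2.685 bits.

2.685 bits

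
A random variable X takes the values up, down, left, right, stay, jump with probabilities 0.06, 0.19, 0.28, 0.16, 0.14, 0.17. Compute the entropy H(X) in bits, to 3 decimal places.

H = −Σ pᵢ log₂ pᵢ.
−0.06·log₂(0.06) = 0.2435
−0.19·log₂(0.19) = 0.4552
−0.28·log₂(0.28) = 0.5142
−0.16·log₂(0.16) = 0.4230
−0.14·log₂(0.14) = 0.3971
−0.17·log₂(0.17) = 0.4346
Sum ≈ 2.4677 → 2.468 bits.

2.468 bits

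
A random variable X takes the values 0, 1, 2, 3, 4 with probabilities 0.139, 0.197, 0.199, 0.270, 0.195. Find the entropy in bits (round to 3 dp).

2.291 bits

H = −Σ pᵢ log₂ pᵢ.
−0.139·log₂(0.139) = 0.3957
−0.197·log₂(0.197) = 0.4617
−0.199·log₂(0.199) = 0.4635
−0.270·log₂(0.270) = 0.5100
−0.195·log₂(0.195) = 0.4599
Sum ≈ 2.2908 → 2.291 bits.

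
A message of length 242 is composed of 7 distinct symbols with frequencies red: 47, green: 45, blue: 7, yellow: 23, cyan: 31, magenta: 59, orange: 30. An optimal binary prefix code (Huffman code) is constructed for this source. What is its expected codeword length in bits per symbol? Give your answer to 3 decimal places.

2.686 bits/symbol

Probabilities are the counts divided by 242.
Repeatedly combine the two least-probable nodes; the expected code length is the sum of the merged weights.
merge 7/242 + 23/242 → 15/121
merge 15/121 + 15/121 → 30/121
merge 31/242 + 45/242 → 38/121
merge 47/242 + 59/242 → 53/121
merge 30/121 + 38/121 → 68/121
merge 53/121 + 68/121 → 1
L = 15/121 + 30/121 + 38/121 + 53/121 + 68/121 + 1 = 325/121 ≈ 2.686 bits/symbol.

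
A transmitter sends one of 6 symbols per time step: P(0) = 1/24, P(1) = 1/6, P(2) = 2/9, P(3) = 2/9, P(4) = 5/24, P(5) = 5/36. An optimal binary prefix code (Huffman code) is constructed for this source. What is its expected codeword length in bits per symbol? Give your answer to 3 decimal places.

Repeatedly combine the two least-probable nodes; the expected code length is the sum of the merged weights.
merge 1/24 + 5/36 → 13/72
merge 1/6 + 13/72 → 25/72
merge 5/24 + 2/9 → 31/72
merge 2/9 + 25/72 → 41/72
merge 31/72 + 41/72 → 1
L = 13/72 + 25/72 + 31/72 + 41/72 + 1 = 91/36 ≈ 2.528 bits/symbol.

2.528 bits/symbol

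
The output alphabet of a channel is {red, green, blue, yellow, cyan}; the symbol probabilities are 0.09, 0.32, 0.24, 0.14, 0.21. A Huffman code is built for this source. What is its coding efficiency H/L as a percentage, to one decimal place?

Entropy H = −Σ p log₂ p ≈ 2.2028 bits.
Huffman merges: 9/100+7/50→23/100; 21/100+23/100→11/25; 6/25+8/25→14/25; 11/25+14/25→1. L = 223/100 ≈ 2.2300.
Efficiency = H/L = 2.2028/2.2300 = 98.8%.

98.8%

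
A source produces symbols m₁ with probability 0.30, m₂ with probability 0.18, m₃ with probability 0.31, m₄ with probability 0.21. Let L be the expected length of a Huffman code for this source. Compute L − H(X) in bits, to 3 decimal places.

Entropy H = −Σ p log₂ p ≈ 1.9630 bits.
Huffman merges: 9/50+21/100→39/100; 3/10+31/100→61/100; 39/100+61/100→1. L = 2 ≈ 2.0000.
L − H = 2.0000 − 1.9630 = 0.037 bits.

0.037 bits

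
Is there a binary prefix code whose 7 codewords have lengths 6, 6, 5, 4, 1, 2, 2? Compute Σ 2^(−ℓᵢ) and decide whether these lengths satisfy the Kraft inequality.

1.125; no

With common denominator 2^6 = 64: Σ 2^(−ℓᵢ) = 1/64 + 1/64 + 2/64 + 4/64 + 32/64 + 16/64 + 16/64 = 72/64 = 1.125.
Kraft's inequality requires Σ ≤ 1; here Σ = 1.125 > 1, so no such prefix code exists.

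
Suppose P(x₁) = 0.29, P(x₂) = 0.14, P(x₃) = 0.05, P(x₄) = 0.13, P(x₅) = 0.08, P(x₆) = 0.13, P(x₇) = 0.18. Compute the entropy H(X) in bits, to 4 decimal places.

2.6332 bits

H = −Σ pᵢ log₂ pᵢ.
−0.29·log₂(0.29) = 0.5179
−0.14·log₂(0.14) = 0.3971
−0.05·log₂(0.05) = 0.2161
−0.13·log₂(0.13) = 0.3826
−0.08·log₂(0.08) = 0.2915
−0.13·log₂(0.13) = 0.3826
−0.18·log₂(0.18) = 0.4453
Sum ≈ 2.6332 → 2.6332 bits.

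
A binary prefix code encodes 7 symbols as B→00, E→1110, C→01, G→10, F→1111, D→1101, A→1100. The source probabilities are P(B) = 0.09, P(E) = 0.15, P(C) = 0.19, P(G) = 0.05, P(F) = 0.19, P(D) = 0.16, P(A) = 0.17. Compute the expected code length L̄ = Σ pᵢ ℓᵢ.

L̄ = Σ pᵢ·ℓᵢ = 0.09·2 + 0.15·4 + 0.19·2 + 0.05·2 + 0.19·4 + 0.16·4 + 0.17·4 = 3.34 bits/symbol.

3.34 bits/symbol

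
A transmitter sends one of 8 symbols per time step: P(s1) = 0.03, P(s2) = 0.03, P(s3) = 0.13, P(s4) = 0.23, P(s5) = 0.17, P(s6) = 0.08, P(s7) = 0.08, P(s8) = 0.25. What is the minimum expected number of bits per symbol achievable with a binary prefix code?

2.72 bits/symbol

Repeatedly combine the two least-probable nodes; the expected code length is the sum of the merged weights.
merge 3/100 + 3/100 → 3/50
merge 3/50 + 2/25 → 7/50
merge 2/25 + 13/100 → 21/100
merge 7/50 + 17/100 → 31/100
merge 21/100 + 23/100 → 11/25
merge 1/4 + 31/100 → 14/25
merge 11/25 + 14/25 → 1
L = 3/50 + 7/50 + 21/100 + 31/100 + 11/25 + 14/25 + 1 = 68/25 = 2.72 bits/symbol.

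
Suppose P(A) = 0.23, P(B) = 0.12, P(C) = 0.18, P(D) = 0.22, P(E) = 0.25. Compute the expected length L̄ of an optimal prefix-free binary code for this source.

Repeatedly combine the two least-probable nodes; the expected code length is the sum of the merged weights.
merge 3/25 + 9/50 → 3/10
merge 11/50 + 23/100 → 9/20
merge 1/4 + 3/10 → 11/20
merge 9/20 + 11/20 → 1
L = 3/10 + 9/20 + 11/20 + 1 = 23/10 = 2.3 bits/symbol.

2.3 bits/symbol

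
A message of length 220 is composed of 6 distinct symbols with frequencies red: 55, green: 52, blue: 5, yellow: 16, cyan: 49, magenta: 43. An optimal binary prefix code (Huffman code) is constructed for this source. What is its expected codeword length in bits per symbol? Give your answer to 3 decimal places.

Probabilities are the counts divided by 220.
Repeatedly combine the two least-probable nodes; the expected code length is the sum of the merged weights.
merge 1/44 + 4/55 → 21/220
merge 21/220 + 43/220 → 16/55
merge 49/220 + 13/55 → 101/220
merge 1/4 + 16/55 → 119/220
merge 101/220 + 119/220 → 1
L = 21/220 + 16/55 + 101/220 + 119/220 + 1 = 105/44 ≈ 2.386 bits/symbol.

2.386 bits/symbol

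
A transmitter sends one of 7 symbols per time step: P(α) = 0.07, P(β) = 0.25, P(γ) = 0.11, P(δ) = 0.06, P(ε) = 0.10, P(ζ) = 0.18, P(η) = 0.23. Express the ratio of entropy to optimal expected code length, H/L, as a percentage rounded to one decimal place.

99.2%

Entropy H = −Σ p log₂ p ≈ 2.6275 bits.
Huffman merges: 3/50+7/100→13/100; 1/10+11/100→21/100; 13/100+9/50→31/100; 21/100+23/100→11/25; 1/4+31/100→14/25; 11/25+14/25→1. L = 53/20 ≈ 2.6500.
Efficiency = H/L = 2.6275/2.6500 = 99.2%.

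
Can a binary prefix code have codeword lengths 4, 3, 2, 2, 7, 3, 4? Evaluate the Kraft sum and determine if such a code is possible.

0.8828125; yes

With common denominator 2^7 = 128: Σ 2^(−ℓᵢ) = 8/128 + 16/128 + 32/128 + 32/128 + 1/128 + 16/128 + 8/128 = 113/128 = 0.8828125.
Kraft's inequality requires Σ ≤ 1; here Σ = 0.8828125 ≤ 1, so such a prefix code exists.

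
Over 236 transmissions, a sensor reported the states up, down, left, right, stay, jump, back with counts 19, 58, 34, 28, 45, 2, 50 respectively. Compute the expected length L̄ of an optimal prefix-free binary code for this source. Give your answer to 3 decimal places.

2.631 bits/symbol

Probabilities are the counts divided by 236.
Repeatedly combine the two least-probable nodes; the expected code length is the sum of the merged weights.
merge 1/118 + 19/236 → 21/236
merge 21/236 + 7/59 → 49/236
merge 17/118 + 45/236 → 79/236
merge 49/236 + 25/118 → 99/236
merge 29/118 + 79/236 → 137/236
merge 99/236 + 137/236 → 1
L = 21/236 + 49/236 + 79/236 + 99/236 + 137/236 + 1 = 621/236 ≈ 2.631 bits/symbol.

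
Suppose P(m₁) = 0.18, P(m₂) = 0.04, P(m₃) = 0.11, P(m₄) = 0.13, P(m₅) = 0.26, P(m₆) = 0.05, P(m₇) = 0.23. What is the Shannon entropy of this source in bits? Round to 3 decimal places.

H = −Σ pᵢ log₂ pᵢ.
−0.18·log₂(0.18) = 0.4453
−0.04·log₂(0.04) = 0.1858
−0.11·log₂(0.11) = 0.3503
−0.13·log₂(0.13) = 0.3826
−0.26·log₂(0.26) = 0.5053
−0.05·log₂(0.05) = 0.2161
−0.23·log₂(0.23) = 0.4877
Sum ≈ 2.5730 → 2.573 bits.

2.573 bits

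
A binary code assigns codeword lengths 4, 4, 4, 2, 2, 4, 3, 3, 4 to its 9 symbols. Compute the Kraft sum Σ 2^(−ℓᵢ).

1.0625

With common denominator 2^4 = 16: Σ 2^(−ℓᵢ) = 1/16 + 1/16 + 1/16 + 4/16 + 4/16 + 1/16 + 2/16 + 2/16 + 1/16 = 17/16 = 1.0625.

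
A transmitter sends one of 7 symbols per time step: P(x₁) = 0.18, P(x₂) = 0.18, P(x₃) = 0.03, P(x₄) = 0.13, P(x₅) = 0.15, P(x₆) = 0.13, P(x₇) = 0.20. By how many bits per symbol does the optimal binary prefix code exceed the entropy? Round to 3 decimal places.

0.097 bits

Entropy H = −Σ p log₂ p ≈ 2.6826 bits.
Huffman merges: 3/100+13/100→4/25; 13/100+3/20→7/25; 4/25+9/50→17/50; 9/50+1/5→19/50; 7/25+17/50→31/50; 19/50+31/50→1. L = 139/50 ≈ 2.7800.
L − H = 2.7800 − 2.6826 = 0.097 bits.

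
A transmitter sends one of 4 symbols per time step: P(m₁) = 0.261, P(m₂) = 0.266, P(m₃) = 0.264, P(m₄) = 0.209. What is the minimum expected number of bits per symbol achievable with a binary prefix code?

Repeatedly combine the two least-probable nodes; the expected code length is the sum of the merged weights.
merge 209/1000 + 261/1000 → 47/100
merge 33/125 + 133/500 → 53/100
merge 47/100 + 53/100 → 1
L = 47/100 + 53/100 + 1 = 2 bits/symbol.

2 bits/symbol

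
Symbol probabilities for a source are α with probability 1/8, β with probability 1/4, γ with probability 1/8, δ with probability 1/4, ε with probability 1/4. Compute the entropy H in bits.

2.25 bits

Each probability is a power of 1/2, so log₂(1/p) is an integer.
H = Σ p·log₂(1/p) = 1/8·3 + 1/4·2 + 1/8·3 + 1/4·2 + 1/4·2 = 2.25 bits.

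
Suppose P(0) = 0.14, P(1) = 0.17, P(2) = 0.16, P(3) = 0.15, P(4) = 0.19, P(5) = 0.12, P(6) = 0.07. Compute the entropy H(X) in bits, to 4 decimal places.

2.7561 bits

H = −Σ pᵢ log₂ pᵢ.
−0.14·log₂(0.14) = 0.3971
−0.17·log₂(0.17) = 0.4346
−0.16·log₂(0.16) = 0.4230
−0.15·log₂(0.15) = 0.4105
−0.19·log₂(0.19) = 0.4552
−0.12·log₂(0.12) = 0.3671
−0.07·log₂(0.07) = 0.2686
Sum ≈ 2.7561 → 2.7561 bits.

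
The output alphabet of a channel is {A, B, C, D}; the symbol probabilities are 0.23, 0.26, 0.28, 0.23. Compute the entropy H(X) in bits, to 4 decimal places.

1.9948 bits

H = −Σ pᵢ log₂ pᵢ.
−0.23·log₂(0.23) = 0.4877
−0.26·log₂(0.26) = 0.5053
−0.28·log₂(0.28) = 0.5142
−0.23·log₂(0.23) = 0.4877
Sum ≈ 1.9948 → 1.9948 bits.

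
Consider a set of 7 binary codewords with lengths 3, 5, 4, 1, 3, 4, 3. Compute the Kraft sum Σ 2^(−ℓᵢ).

1.03125

With common denominator 2^5 = 32: Σ 2^(−ℓᵢ) = 4/32 + 1/32 + 2/32 + 16/32 + 4/32 + 2/32 + 4/32 = 33/32 = 1.03125.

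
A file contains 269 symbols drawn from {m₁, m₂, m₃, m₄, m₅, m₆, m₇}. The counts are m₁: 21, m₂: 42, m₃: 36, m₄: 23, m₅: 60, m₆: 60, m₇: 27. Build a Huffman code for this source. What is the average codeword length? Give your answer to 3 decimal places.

Probabilities are the counts divided by 269.
Repeatedly combine the two least-probable nodes; the expected code length is the sum of the merged weights.
merge 21/269 + 23/269 → 44/269
merge 27/269 + 36/269 → 63/269
merge 42/269 + 44/269 → 86/269
merge 60/269 + 60/269 → 120/269
merge 63/269 + 86/269 → 149/269
merge 120/269 + 149/269 → 1
L = 44/269 + 63/269 + 86/269 + 120/269 + 149/269 + 1 = 731/269 ≈ 2.717 bits/symbol.

2.717 bits/symbol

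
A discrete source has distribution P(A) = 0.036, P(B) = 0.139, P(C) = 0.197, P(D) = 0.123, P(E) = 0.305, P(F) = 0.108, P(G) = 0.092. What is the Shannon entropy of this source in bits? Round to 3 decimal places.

H = −Σ pᵢ log₂ pᵢ.
−0.036·log₂(0.036) = 0.1727
−0.139·log₂(0.139) = 0.3957
−0.197·log₂(0.197) = 0.4617
−0.123·log₂(0.123) = 0.3719
−0.305·log₂(0.305) = 0.5225
−0.108·log₂(0.108) = 0.3468
−0.092·log₂(0.092) = 0.3167
Sum ≈ 2.5879 → 2.588 bits.

2.588 bits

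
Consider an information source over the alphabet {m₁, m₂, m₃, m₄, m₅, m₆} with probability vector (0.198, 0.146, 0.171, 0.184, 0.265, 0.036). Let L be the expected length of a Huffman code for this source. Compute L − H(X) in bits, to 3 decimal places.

Entropy H = −Σ p log₂ p ≈ 2.4333 bits.
Huffman merges: 9/250+73/500→91/500; 171/1000+91/500→353/1000; 23/125+99/500→191/500; 53/200+353/1000→309/500; 191/500+309/500→1. L = 507/200 ≈ 2.5350.
L − H = 2.5350 − 2.4333 = 0.102 bits.

0.102 bits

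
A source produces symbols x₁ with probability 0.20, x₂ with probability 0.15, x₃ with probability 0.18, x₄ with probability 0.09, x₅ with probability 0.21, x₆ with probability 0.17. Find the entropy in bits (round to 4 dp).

2.5403 bits

H = −Σ pᵢ log₂ pᵢ.
−0.20·log₂(0.20) = 0.4644
−0.15·log₂(0.15) = 0.4105
−0.18·log₂(0.18) = 0.4453
−0.09·log₂(0.09) = 0.3127
−0.21·log₂(0.21) = 0.4728
−0.17·log₂(0.17) = 0.4346
Sum ≈ 2.5403 → 2.5403 bits.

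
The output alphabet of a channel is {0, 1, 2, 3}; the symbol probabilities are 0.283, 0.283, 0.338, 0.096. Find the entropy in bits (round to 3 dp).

H = −Σ pᵢ log₂ pᵢ.
−0.283·log₂(0.283) = 0.5154
−0.283·log₂(0.283) = 0.5154
−0.338·log₂(0.338) = 0.5289
−0.096·log₂(0.096) = 0.3246
Sum ≈ 1.8843 → 1.884 bits.

1.884 bits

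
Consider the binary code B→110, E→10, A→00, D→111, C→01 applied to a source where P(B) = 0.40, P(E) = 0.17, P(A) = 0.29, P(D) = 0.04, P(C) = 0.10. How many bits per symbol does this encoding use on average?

2.44 bits/symbol

L̄ = Σ pᵢ·ℓᵢ = 0.40·3 + 0.17·2 + 0.29·2 + 0.04·3 + 0.10·2 = 2.44 bits/symbol.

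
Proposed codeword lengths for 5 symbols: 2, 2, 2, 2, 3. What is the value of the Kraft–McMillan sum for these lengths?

With common denominator 2^3 = 8: Σ 2^(−ℓᵢ) = 2/8 + 2/8 + 2/8 + 2/8 + 1/8 = 9/8 = 1.125.

1.125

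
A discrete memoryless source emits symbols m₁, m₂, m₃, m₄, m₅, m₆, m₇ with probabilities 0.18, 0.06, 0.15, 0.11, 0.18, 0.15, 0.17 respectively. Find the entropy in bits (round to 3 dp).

H = −Σ pᵢ log₂ pᵢ.
−0.18·log₂(0.18) = 0.4453
−0.06·log₂(0.06) = 0.2435
−0.15·log₂(0.15) = 0.4105
−0.11·log₂(0.11) = 0.3503
−0.18·log₂(0.18) = 0.4453
−0.15·log₂(0.15) = 0.4105
−0.17·log₂(0.17) = 0.4346
Sum ≈ 2.7401 → 2.740 bits.

2.740 bits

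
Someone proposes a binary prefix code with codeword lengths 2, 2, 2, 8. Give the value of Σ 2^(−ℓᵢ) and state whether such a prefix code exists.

0.75390625; yes

With common denominator 2^8 = 256: Σ 2^(−ℓᵢ) = 64/256 + 64/256 + 64/256 + 1/256 = 193/256 = 0.75390625.
Kraft's inequality requires Σ ≤ 1; here Σ = 0.75390625 ≤ 1, so such a prefix code exists.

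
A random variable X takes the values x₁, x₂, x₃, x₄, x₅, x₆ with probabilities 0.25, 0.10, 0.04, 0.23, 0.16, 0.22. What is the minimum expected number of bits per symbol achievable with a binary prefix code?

2.44 bits/symbol

Repeatedly combine the two least-probable nodes; the expected code length is the sum of the merged weights.
merge 1/25 + 1/10 → 7/50
merge 7/50 + 4/25 → 3/10
merge 11/50 + 23/100 → 9/20
merge 1/4 + 3/10 → 11/20
merge 9/20 + 11/20 → 1
L = 7/50 + 3/10 + 9/20 + 11/20 + 1 = 61/25 = 2.44 bits/symbol.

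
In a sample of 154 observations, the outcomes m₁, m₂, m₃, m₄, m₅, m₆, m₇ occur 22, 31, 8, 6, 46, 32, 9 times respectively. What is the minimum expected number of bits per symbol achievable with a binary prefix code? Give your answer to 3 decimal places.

Probabilities are the counts divided by 154.
Repeatedly combine the two least-probable nodes; the expected code length is the sum of the merged weights.
merge 3/77 + 4/77 → 1/11
merge 9/154 + 1/11 → 23/154
merge 1/7 + 23/154 → 45/154
merge 31/154 + 16/77 → 9/22
merge 45/154 + 23/77 → 13/22
merge 9/22 + 13/22 → 1
L = 1/11 + 23/154 + 45/154 + 9/22 + 13/22 + 1 = 195/77 ≈ 2.532 bits/symbol.

2.532 bits/symbol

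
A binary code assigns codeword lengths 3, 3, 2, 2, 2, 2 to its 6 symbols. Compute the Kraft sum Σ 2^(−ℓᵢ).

1.25

With common denominator 2^3 = 8: Σ 2^(−ℓᵢ) = 1/8 + 1/8 + 2/8 + 2/8 + 2/8 + 2/8 = 10/8 = 1.25.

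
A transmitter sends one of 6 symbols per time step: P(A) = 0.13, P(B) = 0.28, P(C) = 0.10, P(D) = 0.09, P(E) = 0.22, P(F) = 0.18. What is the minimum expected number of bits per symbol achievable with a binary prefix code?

Repeatedly combine the two least-probable nodes; the expected code length is the sum of the merged weights.
merge 9/100 + 1/10 → 19/100
merge 13/100 + 9/50 → 31/100
merge 19/100 + 11/50 → 41/100
merge 7/25 + 31/100 → 59/100
merge 41/100 + 59/100 → 1
L = 19/100 + 31/100 + 41/100 + 59/100 + 1 = 5/2 = 2.5 bits/symbol.

2.5 bits/symbol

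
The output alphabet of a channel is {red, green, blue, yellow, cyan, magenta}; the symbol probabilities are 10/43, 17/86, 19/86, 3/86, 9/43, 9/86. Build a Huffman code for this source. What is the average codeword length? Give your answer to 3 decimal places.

2.477 bits/symbol

Repeatedly combine the two least-probable nodes; the expected code length is the sum of the merged weights.
merge 3/86 + 9/86 → 6/43
merge 6/43 + 17/86 → 29/86
merge 9/43 + 19/86 → 37/86
merge 10/43 + 29/86 → 49/86
merge 37/86 + 49/86 → 1
L = 6/43 + 29/86 + 37/86 + 49/86 + 1 = 213/86 ≈ 2.477 bits/symbol.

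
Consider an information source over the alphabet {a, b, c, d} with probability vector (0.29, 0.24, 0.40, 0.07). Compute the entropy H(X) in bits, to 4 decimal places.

1.8094 bits

H = −Σ pᵢ log₂ pᵢ.
−0.29·log₂(0.29) = 0.5179
−0.24·log₂(0.24) = 0.4941
−0.40·log₂(0.40) = 0.5288
−0.07·log₂(0.07) = 0.2686
Sum ≈ 1.8094 → 1.8094 bits.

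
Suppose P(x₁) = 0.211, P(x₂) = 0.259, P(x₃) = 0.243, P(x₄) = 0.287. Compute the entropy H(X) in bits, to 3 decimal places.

1.991 bits

H = −Σ pᵢ log₂ pᵢ.
−0.211·log₂(0.211) = 0.4736
−0.259·log₂(0.259) = 0.5048
−0.243·log₂(0.243) = 0.4960
−0.287·log₂(0.287) = 0.5169
Sum ≈ 1.9912 → 1.991 bits.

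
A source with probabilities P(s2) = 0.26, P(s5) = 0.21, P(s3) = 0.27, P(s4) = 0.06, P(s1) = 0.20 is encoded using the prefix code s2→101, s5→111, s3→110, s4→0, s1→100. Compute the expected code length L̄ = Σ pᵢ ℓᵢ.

L̄ = Σ pᵢ·ℓᵢ = 0.26·3 + 0.21·3 + 0.27·3 + 0.06·1 + 0.20·3 = 2.88 bits/symbol.

2.88 bits/symbol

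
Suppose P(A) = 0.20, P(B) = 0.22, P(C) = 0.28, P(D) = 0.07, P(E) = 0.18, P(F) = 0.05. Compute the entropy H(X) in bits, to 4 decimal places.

H = −Σ pᵢ log₂ pᵢ.
−0.20·log₂(0.20) = 0.4644
−0.22·log₂(0.22) = 0.4806
−0.28·log₂(0.28) = 0.5142
−0.07·log₂(0.07) = 0.2686
−0.18·log₂(0.18) = 0.4453
−0.05·log₂(0.05) = 0.2161
Sum ≈ 2.3891 → 2.3891 bits.

2.3891 bits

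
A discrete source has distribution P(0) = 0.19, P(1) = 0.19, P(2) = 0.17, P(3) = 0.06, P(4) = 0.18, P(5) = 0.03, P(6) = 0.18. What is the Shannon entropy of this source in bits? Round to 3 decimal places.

H = −Σ pᵢ log₂ pᵢ.
−0.19·log₂(0.19) = 0.4552
−0.19·log₂(0.19) = 0.4552
−0.17·log₂(0.17) = 0.4346
−0.06·log₂(0.06) = 0.2435
−0.18·log₂(0.18) = 0.4453
−0.03·log₂(0.03) = 0.1518
−0.18·log₂(0.18) = 0.4453
Sum ≈ 2.6310 → 2.631 bits.

2.631 bits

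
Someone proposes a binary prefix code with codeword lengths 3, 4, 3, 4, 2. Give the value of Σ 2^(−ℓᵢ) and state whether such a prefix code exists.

0.625; yes

With common denominator 2^4 = 16: Σ 2^(−ℓᵢ) = 2/16 + 1/16 + 2/16 + 1/16 + 4/16 = 10/16 = 0.625.
Kraft's inequality requires Σ ≤ 1; here Σ = 0.625 ≤ 1, so such a prefix code exists.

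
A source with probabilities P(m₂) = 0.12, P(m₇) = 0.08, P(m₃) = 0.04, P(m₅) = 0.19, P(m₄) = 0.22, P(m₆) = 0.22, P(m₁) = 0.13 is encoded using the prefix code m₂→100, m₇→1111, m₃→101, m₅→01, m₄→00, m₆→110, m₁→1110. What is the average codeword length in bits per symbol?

L̄ = Σ pᵢ·ℓᵢ = 0.12·3 + 0.08·4 + 0.04·3 + 0.19·2 + 0.22·2 + 0.22·3 + 0.13·4 = 2.8 bits/symbol.

2.8 bits/symbol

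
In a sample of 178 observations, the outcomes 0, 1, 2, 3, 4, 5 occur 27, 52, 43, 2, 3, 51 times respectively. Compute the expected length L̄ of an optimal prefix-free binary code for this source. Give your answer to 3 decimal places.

Probabilities are the counts divided by 178.
Repeatedly combine the two least-probable nodes; the expected code length is the sum of the merged weights.
merge 1/89 + 3/178 → 5/178
merge 5/178 + 27/178 → 16/89
merge 16/89 + 43/178 → 75/178
merge 51/178 + 26/89 → 103/178
merge 75/178 + 103/178 → 1
L = 5/178 + 16/89 + 75/178 + 103/178 + 1 = 393/178 ≈ 2.208 bits/symbol.

2.208 bits/symbol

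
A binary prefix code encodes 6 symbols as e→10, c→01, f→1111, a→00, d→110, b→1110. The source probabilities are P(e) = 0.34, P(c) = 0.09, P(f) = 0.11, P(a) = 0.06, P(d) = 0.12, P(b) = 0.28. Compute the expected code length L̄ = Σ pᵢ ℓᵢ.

L̄ = Σ pᵢ·ℓᵢ = 0.34·2 + 0.09·2 + 0.11·4 + 0.06·2 + 0.12·3 + 0.28·4 = 2.9 bits/symbol.

2.9 bits/symbol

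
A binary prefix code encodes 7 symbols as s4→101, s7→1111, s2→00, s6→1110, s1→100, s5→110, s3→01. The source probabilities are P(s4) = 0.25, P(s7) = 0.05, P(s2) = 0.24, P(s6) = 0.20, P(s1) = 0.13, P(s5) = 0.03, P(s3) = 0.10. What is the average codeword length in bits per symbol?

2.91 bits/symbol

L̄ = Σ pᵢ·ℓᵢ = 0.25·3 + 0.05·4 + 0.24·2 + 0.20·4 + 0.13·3 + 0.03·3 + 0.10·2 = 2.91 bits/symbol.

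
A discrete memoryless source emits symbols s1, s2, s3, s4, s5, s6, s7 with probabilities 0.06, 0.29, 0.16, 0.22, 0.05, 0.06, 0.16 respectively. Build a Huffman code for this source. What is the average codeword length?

2.6 bits/symbol

Repeatedly combine the two least-probable nodes; the expected code length is the sum of the merged weights.
merge 1/20 + 3/50 → 11/100
merge 3/50 + 11/100 → 17/100
merge 4/25 + 4/25 → 8/25
merge 17/100 + 11/50 → 39/100
merge 29/100 + 8/25 → 61/100
merge 39/100 + 61/100 → 1
L = 11/100 + 17/100 + 8/25 + 39/100 + 61/100 + 1 = 13/5 = 2.6 bits/symbol.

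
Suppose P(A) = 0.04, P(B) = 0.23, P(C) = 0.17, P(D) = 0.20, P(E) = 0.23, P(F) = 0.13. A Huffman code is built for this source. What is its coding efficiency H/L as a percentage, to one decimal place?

97.3%

Entropy H = −Σ p log₂ p ≈ 2.4427 bits.
Huffman merges: 1/25+13/100→17/100; 17/100+17/100→17/50; 1/5+23/100→43/100; 23/100+17/50→57/100; 43/100+57/100→1. L = 251/100 ≈ 2.5100.
Efficiency = H/L = 2.4427/2.5100 = 97.3%.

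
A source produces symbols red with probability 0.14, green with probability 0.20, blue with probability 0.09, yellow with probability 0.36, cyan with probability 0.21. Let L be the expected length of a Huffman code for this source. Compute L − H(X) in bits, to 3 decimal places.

Entropy H = −Σ p log₂ p ≈ 2.1776 bits.
Huffman merges: 9/100+7/50→23/100; 1/5+21/100→41/100; 23/100+9/25→59/100; 41/100+59/100→1. L = 223/100 ≈ 2.2300.
L − H = 2.2300 − 2.1776 = 0.052 bits.

0.052 bits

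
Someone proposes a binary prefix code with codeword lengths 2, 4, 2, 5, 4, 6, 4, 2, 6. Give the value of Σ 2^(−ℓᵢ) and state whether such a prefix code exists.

1; yes

With common denominator 2^6 = 64: Σ 2^(−ℓᵢ) = 16/64 + 4/64 + 16/64 + 2/64 + 4/64 + 1/64 + 4/64 + 16/64 + 1/64 = 64/64 = 1.
Kraft's inequality requires Σ ≤ 1; here Σ = 1 ≤ 1, so such a prefix code exists.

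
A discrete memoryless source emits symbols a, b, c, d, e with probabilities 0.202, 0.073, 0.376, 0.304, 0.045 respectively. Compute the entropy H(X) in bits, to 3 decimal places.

1.996 bits

H = −Σ pᵢ log₂ pᵢ.
−0.202·log₂(0.202) = 0.4661
−0.073·log₂(0.073) = 0.2756
−0.376·log₂(0.376) = 0.5306
−0.304·log₂(0.304) = 0.5222
−0.045·log₂(0.045) = 0.2013
Sum ≈ 1.9959 → 1.996 bits.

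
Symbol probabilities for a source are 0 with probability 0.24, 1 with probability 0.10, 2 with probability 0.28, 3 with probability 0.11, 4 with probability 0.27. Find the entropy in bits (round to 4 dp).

H = −Σ pᵢ log₂ pᵢ.
−0.24·log₂(0.24) = 0.4941
−0.10·log₂(0.10) = 0.3322
−0.28·log₂(0.28) = 0.5142
−0.11·log₂(0.11) = 0.3503
−0.27·log₂(0.27) = 0.5100
Sum ≈ 2.2009 → 2.2009 bits.

2.2009 bits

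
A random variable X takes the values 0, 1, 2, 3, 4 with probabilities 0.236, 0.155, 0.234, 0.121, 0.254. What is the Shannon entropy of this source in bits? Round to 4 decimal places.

H = −Σ pᵢ log₂ pᵢ.
−0.236·log₂(0.236) = 0.4916
−0.155·log₂(0.155) = 0.4169
−0.234·log₂(0.234) = 0.4903
−0.121·log₂(0.121) = 0.3687
−0.254·log₂(0.254) = 0.5022
Sum ≈ 2.2697 → 2.2697 bits.

2.2697 bits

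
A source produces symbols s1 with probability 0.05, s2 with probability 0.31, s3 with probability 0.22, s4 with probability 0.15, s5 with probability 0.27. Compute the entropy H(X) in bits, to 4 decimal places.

2.1410 bits

H = −Σ pᵢ log₂ pᵢ.
−0.05·log₂(0.05) = 0.2161
−0.31·log₂(0.31) = 0.5238
−0.22·log₂(0.22) = 0.4806
−0.15·log₂(0.15) = 0.4105
−0.27·log₂(0.27) = 0.5100
Sum ≈ 2.1410 → 2.1410 bits.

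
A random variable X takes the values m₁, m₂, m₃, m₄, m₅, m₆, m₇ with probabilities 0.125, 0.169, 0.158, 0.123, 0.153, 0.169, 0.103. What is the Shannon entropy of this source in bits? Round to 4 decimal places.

2.7865 bits

H = −Σ pᵢ log₂ pᵢ.
−0.125·log₂(0.125) = 0.3750
−0.169·log₂(0.169) = 0.4335
−0.158·log₂(0.158) = 0.4206
−0.123·log₂(0.123) = 0.3719
−0.153·log₂(0.153) = 0.4144
−0.169·log₂(0.169) = 0.4335
−0.103·log₂(0.103) = 0.3378
Sum ≈ 2.7865 → 2.7865 bits.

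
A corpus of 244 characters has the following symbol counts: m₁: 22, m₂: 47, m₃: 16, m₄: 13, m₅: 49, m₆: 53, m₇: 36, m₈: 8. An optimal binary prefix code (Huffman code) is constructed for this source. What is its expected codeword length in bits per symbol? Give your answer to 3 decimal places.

Probabilities are the counts divided by 244.
Repeatedly combine the two least-probable nodes; the expected code length is the sum of the merged weights.
merge 2/61 + 13/244 → 21/244
merge 4/61 + 21/244 → 37/244
merge 11/122 + 9/61 → 29/122
merge 37/244 + 47/244 → 21/61
merge 49/244 + 53/244 → 51/122
merge 29/122 + 21/61 → 71/122
merge 51/122 + 71/122 → 1
L = 21/244 + 37/244 + 29/122 + 21/61 + 51/122 + 71/122 + 1 = 172/61 ≈ 2.820 bits/symbol.

2.820 bits/symbol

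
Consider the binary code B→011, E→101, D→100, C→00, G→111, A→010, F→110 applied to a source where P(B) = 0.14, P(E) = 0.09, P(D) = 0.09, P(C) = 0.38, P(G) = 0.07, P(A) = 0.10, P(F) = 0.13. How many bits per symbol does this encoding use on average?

L̄ = Σ pᵢ·ℓᵢ = 0.14·3 + 0.09·3 + 0.09·3 + 0.38·2 + 0.07·3 + 0.10·3 + 0.13·3 = 2.62 bits/symbol.

2.62 bits/symbol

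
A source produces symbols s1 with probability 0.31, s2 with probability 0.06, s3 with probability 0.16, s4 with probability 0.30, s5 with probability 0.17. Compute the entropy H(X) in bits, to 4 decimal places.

2.1460 bits

H = −Σ pᵢ log₂ pᵢ.
−0.31·log₂(0.31) = 0.5238
−0.06·log₂(0.06) = 0.2435
−0.16·log₂(0.16) = 0.4230
−0.30·log₂(0.30) = 0.5211
−0.17·log₂(0.17) = 0.4346
Sum ≈ 2.1460 → 2.1460 bits.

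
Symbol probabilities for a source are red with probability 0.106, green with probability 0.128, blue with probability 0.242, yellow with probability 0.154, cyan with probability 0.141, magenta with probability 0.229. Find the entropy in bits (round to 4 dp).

2.5193 bits

H = −Σ pᵢ log₂ pᵢ.
−0.106·log₂(0.106) = 0.3432
−0.128·log₂(0.128) = 0.3796
−0.242·log₂(0.242) = 0.4954
−0.154·log₂(0.154) = 0.4156
−0.141·log₂(0.141) = 0.3985
−0.229·log₂(0.229) = 0.4870
Sum ≈ 2.5193 → 2.5193 bits.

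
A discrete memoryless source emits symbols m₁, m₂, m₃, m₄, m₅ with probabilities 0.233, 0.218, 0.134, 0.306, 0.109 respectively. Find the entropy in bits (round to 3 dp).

H = −Σ pᵢ log₂ pᵢ.
−0.233·log₂(0.233) = 0.4897
−0.218·log₂(0.218) = 0.4791
−0.134·log₂(0.134) = 0.3886
−0.306·log₂(0.306) = 0.5228
−0.109·log₂(0.109) = 0.3485
Sum ≈ 2.2286 → 2.229 bits.

2.229 bits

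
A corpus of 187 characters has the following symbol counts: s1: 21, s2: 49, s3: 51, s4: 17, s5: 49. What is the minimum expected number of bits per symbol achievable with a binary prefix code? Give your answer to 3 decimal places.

2.203 bits/symbol

Probabilities are the counts divided by 187.
Repeatedly combine the two least-probable nodes; the expected code length is the sum of the merged weights.
merge 1/11 + 21/187 → 38/187
merge 38/187 + 49/187 → 87/187
merge 49/187 + 3/11 → 100/187
merge 87/187 + 100/187 → 1
L = 38/187 + 87/187 + 100/187 + 1 = 412/187 ≈ 2.203 bits/symbol.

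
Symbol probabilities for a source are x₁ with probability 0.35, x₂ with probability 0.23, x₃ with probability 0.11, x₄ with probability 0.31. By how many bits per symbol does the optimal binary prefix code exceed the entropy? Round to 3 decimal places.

0.098 bits

Entropy H = −Σ p log₂ p ≈ 1.8918 bits.
Huffman merges: 11/100+23/100→17/50; 31/100+17/50→13/20; 7/20+13/20→1. L = 199/100 ≈ 1.9900.
L − H = 1.9900 − 1.8918 = 0.098 bits.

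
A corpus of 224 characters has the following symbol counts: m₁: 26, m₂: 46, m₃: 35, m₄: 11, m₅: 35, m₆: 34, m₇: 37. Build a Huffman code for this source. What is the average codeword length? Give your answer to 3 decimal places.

Probabilities are the counts divided by 224.
Repeatedly combine the two least-probable nodes; the expected code length is the sum of the merged weights.
merge 11/224 + 13/112 → 37/224
merge 17/112 + 5/32 → 69/224
merge 5/32 + 37/224 → 9/28
merge 37/224 + 23/112 → 83/224
merge 69/224 + 9/28 → 141/224
merge 83/224 + 141/224 → 1
L = 37/224 + 69/224 + 9/28 + 83/224 + 141/224 + 1 = 313/112 ≈ 2.795 bits/symbol.

2.795 bits/symbol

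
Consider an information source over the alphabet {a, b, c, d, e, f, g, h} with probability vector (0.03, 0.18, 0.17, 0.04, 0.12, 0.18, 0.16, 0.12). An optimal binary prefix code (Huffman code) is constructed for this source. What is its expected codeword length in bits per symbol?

Repeatedly combine the two least-probable nodes; the expected code length is the sum of the merged weights.
merge 3/100 + 1/25 → 7/100
merge 7/100 + 3/25 → 19/100
merge 3/25 + 4/25 → 7/25
merge 17/100 + 9/50 → 7/20
merge 9/50 + 19/100 → 37/100
merge 7/25 + 7/20 → 63/100
merge 37/100 + 63/100 → 1
L = 7/100 + 19/100 + 7/25 + 7/20 + 37/100 + 63/100 + 1 = 289/100 = 2.89 bits/symbol.

2.89 bits/symbol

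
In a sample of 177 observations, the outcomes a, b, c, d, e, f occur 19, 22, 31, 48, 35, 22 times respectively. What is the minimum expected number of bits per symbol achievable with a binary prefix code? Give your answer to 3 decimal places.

Probabilities are the counts divided by 177.
Repeatedly combine the two least-probable nodes; the expected code length is the sum of the merged weights.
merge 19/177 + 22/177 → 41/177
merge 22/177 + 31/177 → 53/177
merge 35/177 + 41/177 → 76/177
merge 16/59 + 53/177 → 101/177
merge 76/177 + 101/177 → 1
L = 41/177 + 53/177 + 76/177 + 101/177 + 1 = 448/177 ≈ 2.531 bits/symbol.

2.531 bits/symbol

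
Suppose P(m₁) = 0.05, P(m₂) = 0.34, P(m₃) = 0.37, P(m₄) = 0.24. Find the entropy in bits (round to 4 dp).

1.7701 bits

H = −Σ pᵢ log₂ pᵢ.
−0.05·log₂(0.05) = 0.2161
−0.34·log₂(0.34) = 0.5292
−0.37·log₂(0.37) = 0.5307
−0.24·log₂(0.24) = 0.4941
Sum ≈ 1.7701 → 1.7701 bits.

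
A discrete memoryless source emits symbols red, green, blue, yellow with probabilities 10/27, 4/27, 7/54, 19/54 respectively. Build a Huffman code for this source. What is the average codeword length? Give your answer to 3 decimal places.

Repeatedly combine the two least-probable nodes; the expected code length is the sum of the merged weights.
merge 7/54 + 4/27 → 5/18
merge 5/18 + 19/54 → 17/27
merge 10/27 + 17/27 → 1
L = 5/18 + 17/27 + 1 = 103/54 ≈ 1.907 bits/symbol.

1.907 bits/symbol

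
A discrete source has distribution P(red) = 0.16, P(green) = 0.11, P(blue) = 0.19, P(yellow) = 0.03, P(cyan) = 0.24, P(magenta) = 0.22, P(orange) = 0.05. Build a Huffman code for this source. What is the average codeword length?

Repeatedly combine the two least-probable nodes; the expected code length is the sum of the merged weights.
merge 3/100 + 1/20 → 2/25
merge 2/25 + 11/100 → 19/100
merge 4/25 + 19/100 → 7/20
merge 19/100 + 11/50 → 41/100
merge 6/25 + 7/20 → 59/100
merge 41/100 + 59/100 → 1
L = 2/25 + 19/100 + 7/20 + 41/100 + 59/100 + 1 = 131/50 = 2.62 bits/symbol.

2.62 bits/symbol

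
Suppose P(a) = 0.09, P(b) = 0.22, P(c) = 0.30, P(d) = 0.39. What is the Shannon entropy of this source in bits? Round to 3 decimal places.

1.844 bits

H = −Σ pᵢ log₂ pᵢ.
−0.09·log₂(0.09) = 0.3127
−0.22·log₂(0.22) = 0.4806
−0.30·log₂(0.30) = 0.5211
−0.39·log₂(0.39) = 0.5298
Sum ≈ 1.8441 → 1.844 bits.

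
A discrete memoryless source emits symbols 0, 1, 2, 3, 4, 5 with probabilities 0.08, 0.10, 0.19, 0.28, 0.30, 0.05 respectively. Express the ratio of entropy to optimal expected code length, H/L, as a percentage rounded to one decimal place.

98.7%

Entropy H = −Σ p log₂ p ≈ 2.3303 bits.
Huffman merges: 1/20+2/25→13/100; 1/10+13/100→23/100; 19/100+23/100→21/50; 7/25+3/10→29/50; 21/50+29/50→1. L = 59/25 ≈ 2.3600.
Efficiency = H/L = 2.3303/2.3600 = 98.7%.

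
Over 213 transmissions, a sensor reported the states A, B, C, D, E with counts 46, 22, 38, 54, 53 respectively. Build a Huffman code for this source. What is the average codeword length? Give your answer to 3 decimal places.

Probabilities are the counts divided by 213.
Repeatedly combine the two least-probable nodes; the expected code length is the sum of the merged weights.
merge 22/213 + 38/213 → 20/71
merge 46/213 + 53/213 → 33/71
merge 18/71 + 20/71 → 38/71
merge 33/71 + 38/71 → 1
L = 20/71 + 33/71 + 38/71 + 1 = 162/71 ≈ 2.282 bits/symbol.

2.282 bits/symbol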